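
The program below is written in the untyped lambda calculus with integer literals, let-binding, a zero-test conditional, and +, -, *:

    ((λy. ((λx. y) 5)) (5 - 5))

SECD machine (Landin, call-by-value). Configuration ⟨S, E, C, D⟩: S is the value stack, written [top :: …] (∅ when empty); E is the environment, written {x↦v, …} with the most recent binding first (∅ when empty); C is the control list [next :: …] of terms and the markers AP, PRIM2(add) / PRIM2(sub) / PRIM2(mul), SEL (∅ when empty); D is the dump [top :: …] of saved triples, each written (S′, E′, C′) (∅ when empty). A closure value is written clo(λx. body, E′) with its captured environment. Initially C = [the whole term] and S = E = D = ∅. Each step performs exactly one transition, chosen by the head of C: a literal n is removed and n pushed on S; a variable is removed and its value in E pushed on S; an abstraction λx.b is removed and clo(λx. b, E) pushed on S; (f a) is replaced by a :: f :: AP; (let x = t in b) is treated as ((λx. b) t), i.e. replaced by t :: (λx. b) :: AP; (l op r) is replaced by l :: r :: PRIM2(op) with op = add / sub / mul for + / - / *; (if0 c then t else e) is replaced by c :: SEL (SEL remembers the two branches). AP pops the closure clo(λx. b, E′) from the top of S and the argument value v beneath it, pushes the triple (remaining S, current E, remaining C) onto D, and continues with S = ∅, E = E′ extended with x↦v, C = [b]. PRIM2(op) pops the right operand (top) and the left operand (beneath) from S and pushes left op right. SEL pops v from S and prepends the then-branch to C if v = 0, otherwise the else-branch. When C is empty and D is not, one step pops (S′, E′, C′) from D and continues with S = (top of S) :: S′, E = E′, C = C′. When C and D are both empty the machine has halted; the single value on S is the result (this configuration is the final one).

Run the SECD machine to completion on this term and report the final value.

Answer: 0

Machine steps:
t=0: <S=∅, E=∅, C=[((λy. ((λx. y) 5)) (5 - 5))], D=∅>
t=1: <S=∅, E=∅, C=[(5 - 5) :: (λy. ((λx. y) 5)) :: AP], D=∅>
t=2: <S=∅, E=∅, C=[5 :: 5 :: PRIM2(sub) :: (λy. ((λx. y) 5)) :: AP], D=∅>
t=3: <S=[5], E=∅, C=[5 :: PRIM2(sub) :: (λy. ((λx. y) 5)) :: AP], D=∅>
t=4: <S=[5 :: 5], E=∅, C=[PRIM2(sub) :: (λy. ((λx. y) 5)) :: AP], D=∅>
t=5: <S=[0], E=∅, C=[(λy. ((λx. y) 5)) :: AP], D=∅>
t=6: <S=[clo(λy. ((λx. y) 5), ∅) :: 0], E=∅, C=[AP], D=∅>
t=7: <S=∅, E={y↦0}, C=[((λx. y) 5)], D=[(∅, ∅, ∅)]>
t=8: <S=∅, E={y↦0}, C=[5 :: (λx. y) :: AP], D=[(∅, ∅, ∅)]>
t=9: <S=[5], E={y↦0}, C=[(λx. y) :: AP], D=[(∅, ∅, ∅)]>
t=10: <S=[clo(λx. y, {y↦0}) :: 5], E={y↦0}, C=[AP], D=[(∅, ∅, ∅)]>
t=11: <S=∅, E={x↦5, y↦0}, C=[y], D=[(∅, {y↦0}, ∅) :: (∅, ∅, ∅)]>
t=12: <S=[0], E={x↦5, y↦0}, C=∅, D=[(∅, {y↦0}, ∅) :: (∅, ∅, ∅)]>
t=13: <S=[0], E={y↦0}, C=∅, D=[(∅, ∅, ∅)]>
t=14: <S=[0], E=∅, C=∅, D=∅>
→ final value 0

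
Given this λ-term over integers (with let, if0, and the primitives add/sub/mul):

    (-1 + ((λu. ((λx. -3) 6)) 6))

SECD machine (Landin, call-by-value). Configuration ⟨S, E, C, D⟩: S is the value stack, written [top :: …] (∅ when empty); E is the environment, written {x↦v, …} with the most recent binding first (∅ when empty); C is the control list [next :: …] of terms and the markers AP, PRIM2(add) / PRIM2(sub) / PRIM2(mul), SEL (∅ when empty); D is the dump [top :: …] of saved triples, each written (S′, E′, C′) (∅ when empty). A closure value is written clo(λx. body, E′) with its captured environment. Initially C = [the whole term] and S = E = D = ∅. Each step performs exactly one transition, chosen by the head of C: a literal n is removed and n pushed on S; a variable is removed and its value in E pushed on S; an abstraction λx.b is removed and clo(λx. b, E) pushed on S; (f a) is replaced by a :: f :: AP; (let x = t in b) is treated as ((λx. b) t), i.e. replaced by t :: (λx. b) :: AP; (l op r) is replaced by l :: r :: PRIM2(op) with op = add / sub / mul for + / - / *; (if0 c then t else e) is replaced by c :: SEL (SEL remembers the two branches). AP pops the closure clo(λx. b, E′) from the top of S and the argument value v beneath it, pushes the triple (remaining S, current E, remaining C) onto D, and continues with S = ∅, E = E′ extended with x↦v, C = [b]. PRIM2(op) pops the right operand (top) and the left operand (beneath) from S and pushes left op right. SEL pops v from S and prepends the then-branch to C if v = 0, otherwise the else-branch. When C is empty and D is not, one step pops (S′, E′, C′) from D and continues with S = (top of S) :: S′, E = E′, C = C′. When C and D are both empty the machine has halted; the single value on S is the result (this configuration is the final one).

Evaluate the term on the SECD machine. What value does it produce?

[0] ⟨S=∅; E=∅; C=[(-1 + ((λu. ((λx. -3) 6)) 6))]; D=∅⟩
[1] ⟨S=∅; E=∅; C=[-1 :: ((λu. ((λx. -3) 6)) 6) :: PRIM2(add)]; D=∅⟩
[2] ⟨S=[-1]; E=∅; C=[((λu. ((λx. -3) 6)) 6) :: PRIM2(add)]; D=∅⟩
[3] ⟨S=[-1]; E=∅; C=[6 :: (λu. ((λx. -3) 6)) :: AP :: PRIM2(add)]; D=∅⟩
[4] ⟨S=[6 :: -1]; E=∅; C=[(λu. ((λx. -3) 6)) :: AP :: PRIM2(add)]; D=∅⟩
[5] ⟨S=[clo(λu. ((λx. -3) 6), ∅) :: 6 :: -1]; E=∅; C=[AP :: PRIM2(add)]; D=∅⟩
[6] ⟨S=∅; E={u↦6}; C=[((λx. -3) 6)]; D=[([-1], ∅, [PRIM2(add)])]⟩
[7] ⟨S=∅; E={u↦6}; C=[6 :: (λx. -3) :: AP]; D=[([-1], ∅, [PRIM2(add)])]⟩
[8] ⟨S=[6]; E={u↦6}; C=[(λx. -3) :: AP]; D=[([-1], ∅, [PRIM2(add)])]⟩
[9] ⟨S=[clo(λx. -3, {u↦6}) :: 6]; E={u↦6}; C=[AP]; D=[([-1], ∅, [PRIM2(add)])]⟩
[10] ⟨S=∅; E={x↦6, u↦6}; C=[-3]; D=[(∅, {u↦6}, ∅) :: ([-1], ∅, [PRIM2(add)])]⟩
[11] ⟨S=[-3]; E={x↦6, u↦6}; C=∅; D=[(∅, {u↦6}, ∅) :: ([-1], ∅, [PRIM2(add)])]⟩
[12] ⟨S=[-3]; E={u↦6}; C=∅; D=[([-1], ∅, [PRIM2(add)])]⟩
[13] ⟨S=[-3 :: -1]; E=∅; C=[PRIM2(add)]; D=∅⟩
[14] ⟨S=[-4]; E=∅; C=∅; D=∅⟩
→ final value -4

Answer: -4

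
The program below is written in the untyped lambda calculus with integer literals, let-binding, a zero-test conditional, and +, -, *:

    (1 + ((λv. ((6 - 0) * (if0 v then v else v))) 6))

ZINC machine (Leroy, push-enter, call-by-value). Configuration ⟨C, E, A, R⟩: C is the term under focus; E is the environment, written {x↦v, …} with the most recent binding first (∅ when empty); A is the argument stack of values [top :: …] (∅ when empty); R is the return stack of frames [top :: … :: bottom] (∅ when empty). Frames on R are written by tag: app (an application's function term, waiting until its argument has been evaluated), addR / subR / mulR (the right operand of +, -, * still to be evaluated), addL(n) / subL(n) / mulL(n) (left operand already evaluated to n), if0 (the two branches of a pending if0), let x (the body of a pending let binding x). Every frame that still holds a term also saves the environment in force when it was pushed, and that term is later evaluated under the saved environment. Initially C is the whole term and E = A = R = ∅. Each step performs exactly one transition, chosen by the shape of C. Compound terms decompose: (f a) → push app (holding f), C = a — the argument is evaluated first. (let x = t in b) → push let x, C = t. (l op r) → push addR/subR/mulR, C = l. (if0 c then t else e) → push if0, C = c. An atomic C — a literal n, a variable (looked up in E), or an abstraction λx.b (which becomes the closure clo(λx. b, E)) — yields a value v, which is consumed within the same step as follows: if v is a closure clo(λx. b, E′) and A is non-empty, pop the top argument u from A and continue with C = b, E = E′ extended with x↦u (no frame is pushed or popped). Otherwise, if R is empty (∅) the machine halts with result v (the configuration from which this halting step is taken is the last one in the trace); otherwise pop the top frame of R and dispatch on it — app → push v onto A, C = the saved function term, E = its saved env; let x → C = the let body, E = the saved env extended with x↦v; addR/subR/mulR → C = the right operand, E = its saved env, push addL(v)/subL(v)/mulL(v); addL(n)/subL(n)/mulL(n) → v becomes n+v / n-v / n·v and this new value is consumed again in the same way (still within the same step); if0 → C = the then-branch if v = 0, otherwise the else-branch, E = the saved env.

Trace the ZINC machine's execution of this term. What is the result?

0. <C=(1 + ((λv. ((6 - 0) * (if0 v then v else v))) 6)), E=∅, A=∅, R=∅>
1. <C=1, E=∅, A=∅, R=[addR]>
2. <C=((λv. ((6 - 0) * (if0 v then v else v))) 6), E=∅, A=∅, R=[addL(1)]>
3. <C=6, E=∅, A=∅, R=[app :: addL(1)]>
4. <C=(λv. ((6 - 0) * (if0 v then v else v))), E=∅, A=[6], R=[addL(1)]>
5. <C=((6 - 0) * (if0 v then v else v)), E={v↦6}, A=∅, R=[addL(1)]>
6. <C=(6 - 0), E={v↦6}, A=∅, R=[mulR :: addL(1)]>
7. <C=6, E={v↦6}, A=∅, R=[subR :: mulR :: addL(1)]>
8. <C=0, E={v↦6}, A=∅, R=[subL(6) :: mulR :: addL(1)]>
9. <C=(if0 v then v else v), E={v↦6}, A=∅, R=[mulL(6) :: addL(1)]>
10. <C=v, E={v↦6}, A=∅, R=[if0 :: mulL(6) :: addL(1)]>
11. <C=v, E={v↦6}, A=∅, R=[mulL(6) :: addL(1)]>
→ final value 37

Answer: 37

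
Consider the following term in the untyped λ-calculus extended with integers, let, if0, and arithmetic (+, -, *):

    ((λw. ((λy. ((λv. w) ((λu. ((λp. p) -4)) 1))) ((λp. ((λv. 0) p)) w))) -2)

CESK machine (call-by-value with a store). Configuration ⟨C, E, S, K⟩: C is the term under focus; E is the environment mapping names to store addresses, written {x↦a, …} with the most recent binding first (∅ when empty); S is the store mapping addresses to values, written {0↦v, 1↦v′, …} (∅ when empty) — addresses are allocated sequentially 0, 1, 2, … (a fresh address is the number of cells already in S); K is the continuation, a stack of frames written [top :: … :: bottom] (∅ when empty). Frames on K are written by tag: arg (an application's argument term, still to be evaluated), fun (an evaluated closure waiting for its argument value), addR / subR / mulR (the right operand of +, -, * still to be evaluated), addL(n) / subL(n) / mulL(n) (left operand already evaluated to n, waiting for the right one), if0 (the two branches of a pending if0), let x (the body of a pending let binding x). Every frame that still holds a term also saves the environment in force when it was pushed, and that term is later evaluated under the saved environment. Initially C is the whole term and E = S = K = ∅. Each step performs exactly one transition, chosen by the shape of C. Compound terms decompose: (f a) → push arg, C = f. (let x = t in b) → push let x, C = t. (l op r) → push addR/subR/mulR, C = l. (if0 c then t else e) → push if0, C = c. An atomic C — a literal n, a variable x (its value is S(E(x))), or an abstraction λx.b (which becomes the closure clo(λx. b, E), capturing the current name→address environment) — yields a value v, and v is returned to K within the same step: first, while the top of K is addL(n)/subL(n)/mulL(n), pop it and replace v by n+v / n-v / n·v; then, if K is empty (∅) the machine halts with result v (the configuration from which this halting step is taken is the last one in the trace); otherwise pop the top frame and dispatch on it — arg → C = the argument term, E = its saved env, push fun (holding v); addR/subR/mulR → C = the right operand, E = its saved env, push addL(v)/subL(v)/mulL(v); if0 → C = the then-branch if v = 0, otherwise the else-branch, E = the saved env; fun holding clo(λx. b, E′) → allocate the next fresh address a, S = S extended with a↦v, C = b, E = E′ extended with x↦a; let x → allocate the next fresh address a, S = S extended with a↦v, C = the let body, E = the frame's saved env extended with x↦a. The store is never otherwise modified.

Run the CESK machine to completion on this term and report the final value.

0. ⟨C=((λw. ((λy. ((λv. w) ((λu. ((λp. p) -4)) 1))) ((λp. ((λv. 0) p)) w))) -2); E=∅; S=∅; K=∅⟩
1. ⟨C=(λw. ((λy. ((λv. w) ((λu. ((λp. p) -4)) 1))) ((λp. ((λv. 0) p)) w))); E=∅; S=∅; K=[arg]⟩
2. ⟨C=-2; E=∅; S=∅; K=[fun]⟩
3. ⟨C=((λy. ((λv. w) ((λu. ((λp. p) -4)) 1))) ((λp. ((λv. 0) p)) w)); E={w↦0}; S={0↦-2}; K=∅⟩
4. ⟨C=(λy. ((λv. w) ((λu. ((λp. p) -4)) 1))); E={w↦0}; S={0↦-2}; K=[arg]⟩
5. ⟨C=((λp. ((λv. 0) p)) w); E={w↦0}; S={0↦-2}; K=[fun]⟩
6. ⟨C=(λp. ((λv. 0) p)); E={w↦0}; S={0↦-2}; K=[arg :: fun]⟩
7. ⟨C=w; E={w↦0}; S={0↦-2}; K=[fun :: fun]⟩
8. ⟨C=((λv. 0) p); E={p↦1, w↦0}; S={0↦-2, 1↦-2}; K=[fun]⟩
9. ⟨C=(λv. 0); E={p↦1, w↦0}; S={0↦-2, 1↦-2}; K=[arg :: fun]⟩
10. ⟨C=p; E={p↦1, w↦0}; S={0↦-2, 1↦-2}; K=[fun :: fun]⟩
11. ⟨C=0; E={v↦2, p↦1, w↦0}; S={0↦-2, 1↦-2, 2↦-2}; K=[fun]⟩
12. ⟨C=((λv. w) ((λu. ((λp. p) -4)) 1)); E={y↦3, w↦0}; S={0↦-2, 1↦-2, 2↦-2, 3↦0}; K=∅⟩
13. ⟨C=(λv. w); E={y↦3, w↦0}; S={0↦-2, 1↦-2, 2↦-2, 3↦0}; K=[arg]⟩
14. ⟨C=((λu. ((λp. p) -4)) 1); E={y↦3, w↦0}; S={0↦-2, 1↦-2, 2↦-2, 3↦0}; K=[fun]⟩
15. ⟨C=(λu. ((λp. p) -4)); E={y↦3, w↦0}; S={0↦-2, 1↦-2, 2↦-2, 3↦0}; K=[arg :: fun]⟩
16. ⟨C=1; E={y↦3, w↦0}; S={0↦-2, 1↦-2, 2↦-2, 3↦0}; K=[fun :: fun]⟩
17. ⟨C=((λp. p) -4); E={u↦4, y↦3, w↦0}; S={0↦-2, 1↦-2, 2↦-2, 3↦0, 4↦1}; K=[fun]⟩
18. ⟨C=(λp. p); E={u↦4, y↦3, w↦0}; S={0↦-2, 1↦-2, 2↦-2, 3↦0, 4↦1}; K=[arg :: fun]⟩
19. ⟨C=-4; E={u↦4, y↦3, w↦0}; S={0↦-2, 1↦-2, 2↦-2, 3↦0, 4↦1}; K=[fun :: fun]⟩
20. ⟨C=p; E={p↦5, u↦4, y↦3, w↦0}; S={0↦-2, 1↦-2, 2↦-2, 3↦0, 4↦1, 5↦-4}; K=[fun]⟩
21. ⟨C=w; E={v↦6, y↦3, w↦0}; S={0↦-2, 1↦-2, 2↦-2, 3↦0, 4↦1, 5↦-4, 6↦-4}; K=∅⟩
→ final value -2

Answer: -2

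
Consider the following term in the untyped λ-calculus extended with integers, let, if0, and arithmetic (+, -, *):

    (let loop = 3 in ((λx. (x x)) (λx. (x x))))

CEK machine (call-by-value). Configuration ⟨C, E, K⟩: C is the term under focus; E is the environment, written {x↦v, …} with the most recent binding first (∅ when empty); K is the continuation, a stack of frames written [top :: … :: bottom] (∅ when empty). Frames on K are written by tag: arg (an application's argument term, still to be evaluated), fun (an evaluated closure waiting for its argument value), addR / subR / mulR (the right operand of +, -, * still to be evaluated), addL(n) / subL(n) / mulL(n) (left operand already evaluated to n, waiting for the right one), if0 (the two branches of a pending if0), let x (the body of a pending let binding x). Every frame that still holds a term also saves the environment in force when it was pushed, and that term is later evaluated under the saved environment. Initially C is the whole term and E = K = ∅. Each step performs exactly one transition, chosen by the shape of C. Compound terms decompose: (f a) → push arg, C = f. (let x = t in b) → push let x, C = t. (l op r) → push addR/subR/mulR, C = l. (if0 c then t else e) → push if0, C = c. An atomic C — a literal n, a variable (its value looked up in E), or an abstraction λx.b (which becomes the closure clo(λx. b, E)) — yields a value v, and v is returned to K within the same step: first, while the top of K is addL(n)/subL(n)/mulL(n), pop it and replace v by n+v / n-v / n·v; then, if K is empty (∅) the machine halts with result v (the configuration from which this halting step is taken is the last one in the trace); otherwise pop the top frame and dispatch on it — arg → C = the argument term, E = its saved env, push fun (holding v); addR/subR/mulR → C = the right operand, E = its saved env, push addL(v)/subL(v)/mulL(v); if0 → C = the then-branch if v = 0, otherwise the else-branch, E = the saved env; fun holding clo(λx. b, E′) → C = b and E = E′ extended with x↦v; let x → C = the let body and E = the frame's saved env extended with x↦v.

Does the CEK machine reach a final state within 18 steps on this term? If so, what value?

Answer: DIVERGES (no final state within 18 steps)

Machine steps:
step 0: <C=(let loop = 3 in ((λx. (x x)) (λx. (x x)))), E=∅, K=∅>
step 1: <C=3, E=∅, K=[let loop]>
step 2: <C=((λx. (x x)) (λx. (x x))), E={loop↦3}, K=∅>
step 3: <C=(λx. (x x)), E={loop↦3}, K=[arg]>
step 4: <C=(λx. (x x)), E={loop↦3}, K=[fun]>
step 5: <C=(x x), E={x↦clo(λx. (x x), {loop↦3}), loop↦3}, K=∅>
step 6: <C=x, E={x↦clo(λx. (x x), {loop↦3}), loop↦3}, K=[arg]>
step 7: <C=x, E={x↦clo(λx. (x x), {loop↦3}), loop↦3}, K=[fun]>
… configuration repeats with period 3 (steps 5–7 recur indefinitely) …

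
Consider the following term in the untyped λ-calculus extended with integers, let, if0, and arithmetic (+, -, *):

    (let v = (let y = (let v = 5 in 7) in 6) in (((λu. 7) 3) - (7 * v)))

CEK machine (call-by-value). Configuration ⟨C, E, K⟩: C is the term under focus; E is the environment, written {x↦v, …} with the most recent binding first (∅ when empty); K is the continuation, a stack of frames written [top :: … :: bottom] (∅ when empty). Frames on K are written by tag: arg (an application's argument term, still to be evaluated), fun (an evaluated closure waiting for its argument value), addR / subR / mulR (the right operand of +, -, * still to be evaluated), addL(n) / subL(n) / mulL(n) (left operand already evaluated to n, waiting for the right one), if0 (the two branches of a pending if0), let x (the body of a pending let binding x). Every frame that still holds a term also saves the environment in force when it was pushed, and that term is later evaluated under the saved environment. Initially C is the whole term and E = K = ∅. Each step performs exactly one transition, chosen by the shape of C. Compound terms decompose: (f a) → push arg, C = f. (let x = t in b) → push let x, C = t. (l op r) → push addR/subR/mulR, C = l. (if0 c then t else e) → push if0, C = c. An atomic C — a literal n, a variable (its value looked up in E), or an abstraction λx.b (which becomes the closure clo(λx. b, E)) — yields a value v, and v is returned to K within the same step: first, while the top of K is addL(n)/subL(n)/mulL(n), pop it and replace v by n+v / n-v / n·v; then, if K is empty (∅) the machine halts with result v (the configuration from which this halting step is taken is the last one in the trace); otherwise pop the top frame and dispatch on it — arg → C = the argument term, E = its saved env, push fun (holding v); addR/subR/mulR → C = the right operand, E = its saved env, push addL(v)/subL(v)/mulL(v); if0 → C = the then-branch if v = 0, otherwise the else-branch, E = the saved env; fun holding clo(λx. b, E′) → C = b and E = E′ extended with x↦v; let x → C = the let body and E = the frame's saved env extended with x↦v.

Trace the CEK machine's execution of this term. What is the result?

[0] [C=(let v = (let y = (let v = 5 in 7) in 6) in (((λu. 7) 3) - (7 * v))) | E=∅ | K=∅]
[1] [C=(let y = (let v = 5 in 7) in 6) | E=∅ | K=[let v]]
[2] [C=(let v = 5 in 7) | E=∅ | K=[let y :: let v]]
[3] [C=5 | E=∅ | K=[let v :: let y :: let v]]
[4] [C=7 | E={v↦5} | K=[let y :: let v]]
[5] [C=6 | E={y↦7} | K=[let v]]
[6] [C=(((λu. 7) 3) - (7 * v)) | E={v↦6} | K=∅]
[7] [C=((λu. 7) 3) | E={v↦6} | K=[subR]]
[8] [C=(λu. 7) | E={v↦6} | K=[arg :: subR]]
[9] [C=3 | E={v↦6} | K=[fun :: subR]]
[10] [C=7 | E={u↦3, v↦6} | K=[subR]]
[11] [C=(7 * v) | E={v↦6} | K=[subL(7)]]
[12] [C=7 | E={v↦6} | K=[mulR :: subL(7)]]
[13] [C=v | E={v↦6} | K=[mulL(7) :: subL(7)]]
→ final value -35

Answer: -35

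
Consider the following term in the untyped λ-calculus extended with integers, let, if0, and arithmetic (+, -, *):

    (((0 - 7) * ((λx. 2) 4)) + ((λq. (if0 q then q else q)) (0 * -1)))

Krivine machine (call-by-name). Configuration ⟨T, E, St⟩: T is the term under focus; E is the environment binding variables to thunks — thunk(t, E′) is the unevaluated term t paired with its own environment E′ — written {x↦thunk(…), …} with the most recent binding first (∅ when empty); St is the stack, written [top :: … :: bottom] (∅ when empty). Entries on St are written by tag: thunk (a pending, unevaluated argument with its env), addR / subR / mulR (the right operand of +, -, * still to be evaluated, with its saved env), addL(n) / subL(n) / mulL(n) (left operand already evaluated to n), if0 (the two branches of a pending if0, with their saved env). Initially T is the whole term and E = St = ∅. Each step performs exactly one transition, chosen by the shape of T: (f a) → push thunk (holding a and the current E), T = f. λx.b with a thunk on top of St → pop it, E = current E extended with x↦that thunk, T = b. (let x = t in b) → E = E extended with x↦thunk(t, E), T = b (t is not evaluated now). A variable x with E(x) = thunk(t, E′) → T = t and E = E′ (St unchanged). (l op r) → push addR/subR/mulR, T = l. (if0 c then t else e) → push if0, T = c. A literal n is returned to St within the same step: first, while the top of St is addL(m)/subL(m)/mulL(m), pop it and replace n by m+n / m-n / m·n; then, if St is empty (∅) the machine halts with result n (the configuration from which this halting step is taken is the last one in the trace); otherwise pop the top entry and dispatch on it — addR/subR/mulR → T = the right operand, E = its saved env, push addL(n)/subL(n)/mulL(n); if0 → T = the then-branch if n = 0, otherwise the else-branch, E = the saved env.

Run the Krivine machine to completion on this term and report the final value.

step 0: <T=(((0 - 7) * ((λx. 2) 4)) + ((λq. (if0 q then q else q)) (0 * -1))), E=∅, St=∅>
step 1: <T=((0 - 7) * ((λx. 2) 4)), E=∅, St=[addR]>
step 2: <T=(0 - 7), E=∅, St=[mulR :: addR]>
step 3: <T=0, E=∅, St=[subR :: mulR :: addR]>
step 4: <T=7, E=∅, St=[subL(0) :: mulR :: addR]>
step 5: <T=((λx. 2) 4), E=∅, St=[mulL(-7) :: addR]>
step 6: <T=(λx. 2), E=∅, St=[thunk :: mulL(-7) :: addR]>
step 7: <T=2, E={x↦thunk(4, ∅)}, St=[mulL(-7) :: addR]>
step 8: <T=((λq. (if0 q then q else q)) (0 * -1)), E=∅, St=[addL(-14)]>
step 9: <T=(λq. (if0 q then q else q)), E=∅, St=[thunk :: addL(-14)]>
step 10: <T=(if0 q then q else q), E={q↦thunk((0 * -1), ∅)}, St=[addL(-14)]>
step 11: <T=q, E={q↦thunk((0 * -1), ∅)}, St=[if0 :: addL(-14)]>
step 12: <T=(0 * -1), E=∅, St=[if0 :: addL(-14)]>
step 13: <T=0, E=∅, St=[mulR :: if0 :: addL(-14)]>
step 14: <T=-1, E=∅, St=[mulL(0) :: if0 :: addL(-14)]>
step 15: <T=q, E={q↦thunk((0 * -1), ∅)}, St=[addL(-14)]>
step 16: <T=(0 * -1), E=∅, St=[addL(-14)]>
step 17: <T=0, E=∅, St=[mulR :: addL(-14)]>
step 18: <T=-1, E=∅, St=[mulL(0) :: addL(-14)]>
→ final value -14

Answer: -14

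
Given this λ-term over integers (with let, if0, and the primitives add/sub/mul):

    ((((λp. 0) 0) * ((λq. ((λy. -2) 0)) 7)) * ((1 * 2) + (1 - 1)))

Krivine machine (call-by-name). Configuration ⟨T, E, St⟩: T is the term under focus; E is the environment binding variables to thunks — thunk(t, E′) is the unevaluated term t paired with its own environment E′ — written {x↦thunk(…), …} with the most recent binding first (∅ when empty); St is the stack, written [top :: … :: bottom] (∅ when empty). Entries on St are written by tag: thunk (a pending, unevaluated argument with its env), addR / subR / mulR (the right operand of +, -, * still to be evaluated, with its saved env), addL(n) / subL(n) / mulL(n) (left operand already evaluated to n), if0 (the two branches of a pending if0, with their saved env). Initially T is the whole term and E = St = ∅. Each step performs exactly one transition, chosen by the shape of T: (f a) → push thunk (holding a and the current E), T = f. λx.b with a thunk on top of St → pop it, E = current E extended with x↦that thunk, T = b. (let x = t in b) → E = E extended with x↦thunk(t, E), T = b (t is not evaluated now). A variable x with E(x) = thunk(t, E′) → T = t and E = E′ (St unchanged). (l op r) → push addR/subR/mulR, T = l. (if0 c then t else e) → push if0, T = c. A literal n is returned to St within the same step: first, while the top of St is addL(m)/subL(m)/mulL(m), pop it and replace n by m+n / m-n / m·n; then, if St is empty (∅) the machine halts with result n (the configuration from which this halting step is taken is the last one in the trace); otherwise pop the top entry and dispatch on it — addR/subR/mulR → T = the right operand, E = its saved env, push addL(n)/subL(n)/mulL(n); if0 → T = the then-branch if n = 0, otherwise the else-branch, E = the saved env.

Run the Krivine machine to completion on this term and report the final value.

Answer: 0

Execution trace:
0. <T=((((λp. 0) 0) * ((λq. ((λy. -2) 0)) 7)) * ((1 * 2) + (1 - 1))), E=∅, St=∅>
1. <T=(((λp. 0) 0) * ((λq. ((λy. -2) 0)) 7)), E=∅, St=[mulR]>
2. <T=((λp. 0) 0), E=∅, St=[mulR :: mulR]>
3. <T=(λp. 0), E=∅, St=[thunk :: mulR :: mulR]>
4. <T=0, E={p↦thunk(0, ∅)}, St=[mulR :: mulR]>
5. <T=((λq. ((λy. -2) 0)) 7), E=∅, St=[mulL(0) :: mulR]>
6. <T=(λq. ((λy. -2) 0)), E=∅, St=[thunk :: mulL(0) :: mulR]>
7. <T=((λy. -2) 0), E={q↦thunk(7, ∅)}, St=[mulL(0) :: mulR]>
8. <T=(λy. -2), E={q↦thunk(7, ∅)}, St=[thunk :: mulL(0) :: mulR]>
9. <T=-2, E={y↦thunk(0, {q↦thunk(7, ∅)}), q↦thunk(7, ∅)}, St=[mulL(0) :: mulR]>
10. <T=((1 * 2) + (1 - 1)), E=∅, St=[mulL(0)]>
11. <T=(1 * 2), E=∅, St=[addR :: mulL(0)]>
12. <T=1, E=∅, St=[mulR :: addR :: mulL(0)]>
13. <T=2, E=∅, St=[mulL(1) :: addR :: mulL(0)]>
14. <T=(1 - 1), E=∅, St=[addL(2) :: mulL(0)]>
15. <T=1, E=∅, St=[subR :: addL(2) :: mulL(0)]>
16. <T=1, E=∅, St=[subL(1) :: addL(2) :: mulL(0)]>
→ final value 0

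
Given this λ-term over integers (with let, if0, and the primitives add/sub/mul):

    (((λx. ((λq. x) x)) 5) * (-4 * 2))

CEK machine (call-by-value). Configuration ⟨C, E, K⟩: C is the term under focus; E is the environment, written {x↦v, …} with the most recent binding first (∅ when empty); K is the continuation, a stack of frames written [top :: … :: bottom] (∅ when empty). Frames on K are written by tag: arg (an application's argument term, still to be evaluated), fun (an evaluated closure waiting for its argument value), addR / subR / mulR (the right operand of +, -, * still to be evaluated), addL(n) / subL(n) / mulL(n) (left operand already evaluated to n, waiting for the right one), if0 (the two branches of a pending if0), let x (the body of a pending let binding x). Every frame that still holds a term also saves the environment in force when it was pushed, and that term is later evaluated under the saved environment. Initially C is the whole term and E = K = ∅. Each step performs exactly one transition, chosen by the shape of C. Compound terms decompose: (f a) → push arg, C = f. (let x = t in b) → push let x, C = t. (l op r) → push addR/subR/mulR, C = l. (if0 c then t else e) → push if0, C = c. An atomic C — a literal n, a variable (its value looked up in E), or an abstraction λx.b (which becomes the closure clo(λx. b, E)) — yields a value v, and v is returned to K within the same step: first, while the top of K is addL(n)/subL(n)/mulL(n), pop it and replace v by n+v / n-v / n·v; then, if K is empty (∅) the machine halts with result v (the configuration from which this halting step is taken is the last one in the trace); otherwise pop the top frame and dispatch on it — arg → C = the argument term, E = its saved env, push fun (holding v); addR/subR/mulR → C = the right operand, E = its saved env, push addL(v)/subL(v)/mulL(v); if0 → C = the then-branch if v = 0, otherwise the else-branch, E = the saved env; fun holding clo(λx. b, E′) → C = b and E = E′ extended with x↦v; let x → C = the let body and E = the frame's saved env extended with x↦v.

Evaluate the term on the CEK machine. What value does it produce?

Answer: -40

Execution trace:
t=0: <C=(((λx. ((λq. x) x)) 5) * (-4 * 2)), E=∅, K=∅>
t=1: <C=((λx. ((λq. x) x)) 5), E=∅, K=[mulR]>
t=2: <C=(λx. ((λq. x) x)), E=∅, K=[arg :: mulR]>
t=3: <C=5, E=∅, K=[fun :: mulR]>
t=4: <C=((λq. x) x), E={x↦5}, K=[mulR]>
t=5: <C=(λq. x), E={x↦5}, K=[arg :: mulR]>
t=6: <C=x, E={x↦5}, K=[fun :: mulR]>
t=7: <C=x, E={q↦5, x↦5}, K=[mulR]>
t=8: <C=(-4 * 2), E=∅, K=[mulL(5)]>
t=9: <C=-4, E=∅, K=[mulR :: mulL(5)]>
t=10: <C=2, E=∅, K=[mulL(-4) :: mulL(5)]>
→ final value -40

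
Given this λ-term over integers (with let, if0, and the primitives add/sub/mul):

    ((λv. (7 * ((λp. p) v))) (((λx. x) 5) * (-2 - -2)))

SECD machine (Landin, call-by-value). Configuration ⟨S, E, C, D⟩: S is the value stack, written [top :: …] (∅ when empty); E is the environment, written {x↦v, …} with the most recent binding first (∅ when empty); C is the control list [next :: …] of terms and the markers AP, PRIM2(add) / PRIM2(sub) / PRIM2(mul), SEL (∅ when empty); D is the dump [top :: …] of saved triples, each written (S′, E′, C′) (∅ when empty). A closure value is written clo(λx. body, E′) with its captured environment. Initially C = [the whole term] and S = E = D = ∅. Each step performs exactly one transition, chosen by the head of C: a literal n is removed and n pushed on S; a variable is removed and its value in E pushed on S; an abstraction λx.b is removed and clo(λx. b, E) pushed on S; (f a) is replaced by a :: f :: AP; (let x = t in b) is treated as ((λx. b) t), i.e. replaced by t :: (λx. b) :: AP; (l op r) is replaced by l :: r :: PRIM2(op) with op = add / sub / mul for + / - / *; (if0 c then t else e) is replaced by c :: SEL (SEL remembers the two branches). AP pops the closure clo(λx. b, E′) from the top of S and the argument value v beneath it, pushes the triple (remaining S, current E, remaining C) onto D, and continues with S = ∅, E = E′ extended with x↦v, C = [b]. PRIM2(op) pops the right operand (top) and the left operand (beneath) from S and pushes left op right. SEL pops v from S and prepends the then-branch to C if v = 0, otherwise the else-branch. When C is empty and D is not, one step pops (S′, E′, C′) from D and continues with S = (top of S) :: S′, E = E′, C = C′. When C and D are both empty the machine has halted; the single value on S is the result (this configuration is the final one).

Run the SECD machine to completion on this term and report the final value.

[0] [S=∅ | E=∅ | C=[((λv. (7 * ((λp. p) v))) (((λx. x) 5) * (-2 - -2)))] | D=∅]
[1] [S=∅ | E=∅ | C=[(((λx. x) 5) * (-2 - -2)) :: (λv. (7 * ((λp. p) v))) :: AP] | D=∅]
[2] [S=∅ | E=∅ | C=[((λx. x) 5) :: (-2 - -2) :: PRIM2(mul) :: (λv. (7 * ((λp. p) v))) :: AP] | D=∅]
[3] [S=∅ | E=∅ | C=[5 :: (λx. x) :: AP :: (-2 - -2) :: PRIM2(mul) :: (λv. (7 * ((λp. p) v))) :: AP] | D=∅]
[4] [S=[5] | E=∅ | C=[(λx. x) :: AP :: (-2 - -2) :: PRIM2(mul) :: (λv. (7 * ((λp. p) v))) :: AP] | D=∅]
[5] [S=[clo(λx. x, ∅) :: 5] | E=∅ | C=[AP :: (-2 - -2) :: PRIM2(mul) :: (λv. (7 * ((λp. p) v))) :: AP] | D=∅]
[6] [S=∅ | E={x↦5} | C=[x] | D=[(∅, ∅, [(-2 - -2) :: PRIM2(mul) :: (λv. (7 * ((λp. p) v))) :: AP])]]
[7] [S=[5] | E={x↦5} | C=∅ | D=[(∅, ∅, [(-2 - -2) :: PRIM2(mul) :: (λv. (7 * ((λp. p) v))) :: AP])]]
[8] [S=[5] | E=∅ | C=[(-2 - -2) :: PRIM2(mul) :: (λv. (7 * ((λp. p) v))) :: AP] | D=∅]
[9] [S=[5] | E=∅ | C=[-2 :: -2 :: PRIM2(sub) :: PRIM2(mul) :: (λv. (7 * ((λp. p) v))) :: AP] | D=∅]
[10] [S=[-2 :: 5] | E=∅ | C=[-2 :: PRIM2(sub) :: PRIM2(mul) :: (λv. (7 * ((λp. p) v))) :: AP] | D=∅]
[11] [S=[-2 :: -2 :: 5] | E=∅ | C=[PRIM2(sub) :: PRIM2(mul) :: (λv. (7 * ((λp. p) v))) :: AP] | D=∅]
[12] [S=[0 :: 5] | E=∅ | C=[PRIM2(mul) :: (λv. (7 * ((λp. p) v))) :: AP] | D=∅]
[13] [S=[0] | E=∅ | C=[(λv. (7 * ((λp. p) v))) :: AP] | D=∅]
[14] [S=[clo(λv. (7 * ((λp. p) v)), ∅) :: 0] | E=∅ | C=[AP] | D=∅]
[15] [S=∅ | E={v↦0} | C=[(7 * ((λp. p) v))] | D=[(∅, ∅, ∅)]]
[16] [S=∅ | E={v↦0} | C=[7 :: ((λp. p) v) :: PRIM2(mul)] | D=[(∅, ∅, ∅)]]
[17] [S=[7] | E={v↦0} | C=[((λp. p) v) :: PRIM2(mul)] | D=[(∅, ∅, ∅)]]
[18] [S=[7] | E={v↦0} | C=[v :: (λp. p) :: AP :: PRIM2(mul)] | D=[(∅, ∅, ∅)]]
[19] [S=[0 :: 7] | E={v↦0} | C=[(λp. p) :: AP :: PRIM2(mul)] | D=[(∅, ∅, ∅)]]
[20] [S=[clo(λp. p, {v↦0}) :: 0 :: 7] | E={v↦0} | C=[AP :: PRIM2(mul)] | D=[(∅, ∅, ∅)]]
[21] [S=∅ | E={p↦0, v↦0} | C=[p] | D=[([7], {v↦0}, [PRIM2(mul)]) :: (∅, ∅, ∅)]]
[22] [S=[0] | E={p↦0, v↦0} | C=∅ | D=[([7], {v↦0}, [PRIM2(mul)]) :: (∅, ∅, ∅)]]
[23] [S=[0 :: 7] | E={v↦0} | C=[PRIM2(mul)] | D=[(∅, ∅, ∅)]]
[24] [S=[0] | E={v↦0} | C=∅ | D=[(∅, ∅, ∅)]]
[25] [S=[0] | E=∅ | C=∅ | D=∅]
→ final value 0

Answer: 0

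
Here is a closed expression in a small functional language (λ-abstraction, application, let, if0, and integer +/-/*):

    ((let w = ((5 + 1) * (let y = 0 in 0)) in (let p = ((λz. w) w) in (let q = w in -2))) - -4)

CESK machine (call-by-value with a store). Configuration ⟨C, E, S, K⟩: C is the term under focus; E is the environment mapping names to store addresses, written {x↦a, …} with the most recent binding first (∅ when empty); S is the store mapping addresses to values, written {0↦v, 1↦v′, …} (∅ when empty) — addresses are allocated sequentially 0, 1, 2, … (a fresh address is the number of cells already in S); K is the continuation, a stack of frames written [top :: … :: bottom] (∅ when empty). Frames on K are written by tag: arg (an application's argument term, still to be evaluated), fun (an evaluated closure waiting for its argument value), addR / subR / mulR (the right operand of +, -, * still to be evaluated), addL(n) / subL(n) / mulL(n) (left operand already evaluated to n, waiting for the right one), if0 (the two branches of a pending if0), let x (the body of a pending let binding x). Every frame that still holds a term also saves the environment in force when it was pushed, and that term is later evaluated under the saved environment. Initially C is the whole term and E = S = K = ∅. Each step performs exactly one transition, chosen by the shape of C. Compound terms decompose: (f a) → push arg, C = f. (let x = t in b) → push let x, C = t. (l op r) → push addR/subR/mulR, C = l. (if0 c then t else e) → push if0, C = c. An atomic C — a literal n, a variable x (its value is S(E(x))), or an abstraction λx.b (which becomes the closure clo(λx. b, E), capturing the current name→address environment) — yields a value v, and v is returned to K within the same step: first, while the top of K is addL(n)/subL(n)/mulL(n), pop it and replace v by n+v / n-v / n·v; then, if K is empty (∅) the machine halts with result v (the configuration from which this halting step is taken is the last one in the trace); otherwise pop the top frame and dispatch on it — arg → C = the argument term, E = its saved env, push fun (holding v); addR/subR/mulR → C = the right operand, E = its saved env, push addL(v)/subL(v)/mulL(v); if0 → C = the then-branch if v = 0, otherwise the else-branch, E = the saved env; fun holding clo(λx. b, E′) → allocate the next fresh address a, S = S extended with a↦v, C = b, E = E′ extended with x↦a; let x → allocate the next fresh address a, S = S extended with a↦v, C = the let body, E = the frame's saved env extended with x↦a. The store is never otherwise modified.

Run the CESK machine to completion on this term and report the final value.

t=0: ⟨C=((let w = ((5 + 1) * (let y = 0 in 0)) in (let p = ((λz. w) w) in (let q = w in -2))) - -4); E=∅; S=∅; K=∅⟩
t=1: ⟨C=(let w = ((5 + 1) * (let y = 0 in 0)) in (let p = ((λz. w) w) in (let q = w in -2))); E=∅; S=∅; K=[subR]⟩
t=2: ⟨C=((5 + 1) * (let y = 0 in 0)); E=∅; S=∅; K=[let w :: subR]⟩
t=3: ⟨C=(5 + 1); E=∅; S=∅; K=[mulR :: let w :: subR]⟩
t=4: ⟨C=5; E=∅; S=∅; K=[addR :: mulR :: let w :: subR]⟩
t=5: ⟨C=1; E=∅; S=∅; K=[addL(5) :: mulR :: let w :: subR]⟩
t=6: ⟨C=(let y = 0 in 0); E=∅; S=∅; K=[mulL(6) :: let w :: subR]⟩
t=7: ⟨C=0; E=∅; S=∅; K=[let y :: mulL(6) :: let w :: subR]⟩
t=8: ⟨C=0; E={y↦0}; S={0↦0}; K=[mulL(6) :: let w :: subR]⟩
t=9: ⟨C=(let p = ((λz. w) w) in (let q = w in -2)); E={w↦1}; S={0↦0, 1↦0}; K=[subR]⟩
t=10: ⟨C=((λz. w) w); E={w↦1}; S={0↦0, 1↦0}; K=[let p :: subR]⟩
t=11: ⟨C=(λz. w); E={w↦1}; S={0↦0, 1↦0}; K=[arg :: let p :: subR]⟩
t=12: ⟨C=w; E={w↦1}; S={0↦0, 1↦0}; K=[fun :: let p :: subR]⟩
t=13: ⟨C=w; E={z↦2, w↦1}; S={0↦0, 1↦0, 2↦0}; K=[let p :: subR]⟩
t=14: ⟨C=(let q = w in -2); E={p↦3, w↦1}; S={0↦0, 1↦0, 2↦0, 3↦0}; K=[subR]⟩
t=15: ⟨C=w; E={p↦3, w↦1}; S={0↦0, 1↦0, 2↦0, 3↦0}; K=[let q :: subR]⟩
t=16: ⟨C=-2; E={q↦4, p↦3, w↦1}; S={0↦0, 1↦0, 2↦0, 3↦0, 4↦0}; K=[subR]⟩
t=17: ⟨C=-4; E=∅; S={0↦0, 1↦0, 2↦0, 3↦0, 4↦0}; K=[subL(-2)]⟩
→ final value 2

Answer: 2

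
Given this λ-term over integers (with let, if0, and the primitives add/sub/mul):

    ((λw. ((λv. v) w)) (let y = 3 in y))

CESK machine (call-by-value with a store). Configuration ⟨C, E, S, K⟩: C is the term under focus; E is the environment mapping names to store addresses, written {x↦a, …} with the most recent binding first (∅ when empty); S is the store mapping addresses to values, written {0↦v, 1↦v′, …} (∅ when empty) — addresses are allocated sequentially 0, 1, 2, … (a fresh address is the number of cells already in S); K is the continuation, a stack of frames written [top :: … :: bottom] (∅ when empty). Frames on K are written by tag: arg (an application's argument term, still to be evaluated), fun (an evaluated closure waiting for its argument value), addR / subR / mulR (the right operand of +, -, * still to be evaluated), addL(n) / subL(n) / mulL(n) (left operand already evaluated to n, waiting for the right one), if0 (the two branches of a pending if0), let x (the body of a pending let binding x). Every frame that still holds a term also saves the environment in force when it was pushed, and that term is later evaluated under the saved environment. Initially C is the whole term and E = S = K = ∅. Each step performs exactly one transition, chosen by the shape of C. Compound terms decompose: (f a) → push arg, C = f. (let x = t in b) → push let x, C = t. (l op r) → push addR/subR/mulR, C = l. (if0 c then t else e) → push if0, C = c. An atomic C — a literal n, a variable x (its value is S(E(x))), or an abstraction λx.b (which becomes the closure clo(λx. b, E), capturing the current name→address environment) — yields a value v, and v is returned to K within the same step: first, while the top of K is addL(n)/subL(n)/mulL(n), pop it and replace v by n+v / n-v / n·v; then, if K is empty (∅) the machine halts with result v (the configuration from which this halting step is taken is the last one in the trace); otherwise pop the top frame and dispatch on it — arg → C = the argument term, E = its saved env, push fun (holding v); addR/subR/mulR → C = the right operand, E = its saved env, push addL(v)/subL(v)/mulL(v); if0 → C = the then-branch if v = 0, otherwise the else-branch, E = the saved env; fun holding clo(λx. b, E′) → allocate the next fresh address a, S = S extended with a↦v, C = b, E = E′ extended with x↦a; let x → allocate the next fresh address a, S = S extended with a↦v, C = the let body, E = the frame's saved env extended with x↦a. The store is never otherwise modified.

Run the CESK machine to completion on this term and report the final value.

0. ⟨C=((λw. ((λv. v) w)) (let y = 3 in y)); E=∅; S=∅; K=∅⟩
1. ⟨C=(λw. ((λv. v) w)); E=∅; S=∅; K=[arg]⟩
2. ⟨C=(let y = 3 in y); E=∅; S=∅; K=[fun]⟩
3. ⟨C=3; E=∅; S=∅; K=[let y :: fun]⟩
4. ⟨C=y; E={y↦0}; S={0↦3}; K=[fun]⟩
5. ⟨C=((λv. v) w); E={w↦1}; S={0↦3, 1↦3}; K=∅⟩
6. ⟨C=(λv. v); E={w↦1}; S={0↦3, 1↦3}; K=[arg]⟩
7. ⟨C=w; E={w↦1}; S={0↦3, 1↦3}; K=[fun]⟩
8. ⟨C=v; E={v↦2, w↦1}; S={0↦3, 1↦3, 2↦3}; K=∅⟩
→ final value 3

Answer: 3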